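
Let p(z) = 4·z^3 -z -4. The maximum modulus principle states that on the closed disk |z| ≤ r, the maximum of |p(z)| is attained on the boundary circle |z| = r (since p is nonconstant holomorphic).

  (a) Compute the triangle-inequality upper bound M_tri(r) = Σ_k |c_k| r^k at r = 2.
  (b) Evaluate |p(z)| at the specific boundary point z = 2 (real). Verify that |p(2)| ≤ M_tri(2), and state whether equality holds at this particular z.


Coefficients: c_0 = -4, c_1 = -1, c_2 = 0, c_3 = 4. Radius r = 2.
Part (a). Triangle bound: M_tri(r) = Σ_k |c_k| r^k
  = |-4|·2^0 + |-1|·2^1 + |0|·2^2 + |4|·2^3
  = 4 + 2 + 0 + 32 = 38.
This bounds M(r) := max_{|z|=r} |p(z)| from above; equality holds iff all terms c_k z^k can be made to align in phase at a single z on |z|=r.
Part (b). At z = 2 (real, on the circle |z| = r):
  p(2) = (-4)·2^0 + (-1)·2^1 + (0)·2^2 + (4)·2^3 = 26.
  |p(2)| = 26.
Check: |p(2)| = 26 ≤ 38 = M_tri(2). ✓ Equality does not hold at z = 2 (the coefficients have mixed signs, so the terms do not all align in phase there).

M_tri(2) = 38; |p(2)| = 26; equality at z=2: no.


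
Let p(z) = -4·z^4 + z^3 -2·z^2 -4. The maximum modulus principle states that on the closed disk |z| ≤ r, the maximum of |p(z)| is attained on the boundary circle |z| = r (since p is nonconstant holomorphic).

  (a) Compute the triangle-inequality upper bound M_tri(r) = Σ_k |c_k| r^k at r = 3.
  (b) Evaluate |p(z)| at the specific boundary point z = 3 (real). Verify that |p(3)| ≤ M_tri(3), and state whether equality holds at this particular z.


Coefficients: c_0 = -4, c_1 = 0, c_2 = -2, c_3 = 1, c_4 = -4. Radius r = 3.
Part (a). Triangle bound: M_tri(r) = Σ_k |c_k| r^k
  = |-4|·3^0 + |0|·3^1 + |-2|·3^2 + |1|·3^3 + |-4|·3^4
  = 4 + 0 + 18 + 27 + 324 = 373.
This bounds M(r) := max_{|z|=r} |p(z)| from above; equality holds iff all terms c_k z^k can be made to align in phase at a single z on |z|=r.
Part (b). At z = 3 (real, on the circle |z| = r):
  p(3) = (-4)·3^0 + (0)·3^1 + (-2)·3^2 + (1)·3^3 + (-4)·3^4 = -319.
  |p(3)| = 319.
Check: |p(3)| = 319 ≤ 373 = M_tri(3). ✓ Equality does not hold at z = 3 (the coefficients have mixed signs, so the terms do not all align in phase there).

M_tri(3) = 373; |p(3)| = 319; equality at z=3: no.


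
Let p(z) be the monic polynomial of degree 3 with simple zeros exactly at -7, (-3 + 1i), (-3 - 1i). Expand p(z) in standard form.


The polynomial is p(z) = ∏_{α ∈ S} (z − α), where S = {-7, (-3 + 1i), (-3 - 1i)}.
Expanding the product yields: p(z) = z^3 + 13·z^2 + 52·z + 70.
Note conjugate pairs combine to real quadratics: (z − (-3+1i))(z − (-3−1i)) = z² + 6z + 10.
The resulting polynomial has degree 3 and real coefficients as required.

p(z) = z^3 + 13·z^2 + 52·z + 70.


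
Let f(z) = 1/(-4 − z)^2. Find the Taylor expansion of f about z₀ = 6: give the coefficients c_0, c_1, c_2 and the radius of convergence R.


Let w = z − z₀, so z = z₀ + w.
Then -4 − z = -4 − (z₀ + w) = (-4 − z₀) − w = -10 − w.
f(z) = 1/(-10 − w)^2 = (1/(-10)^2) · (1 − w/(-10))^{−2}.
By the binomial series (1−u)^{−2} = Σ_{n≥0} C(n+1, 1) u^n for |u|<1, with u = w/(-10):
  c_n = C(n+1, 1) / (-10)^(n+2).
  c_0 = 1/(-10)^2 = 1/100.
  c_1 = 2/(-10)^3 = -1/500.
  c_2 = 3/(-10)^4 = 3/10000.
The series is valid for |w/d| < 1, i.e. |z − z₀| < |d|.
Radius of convergence: R = |-4 − z₀| = |-10| = 10 (distance from z₀ to the singularity z = -4).

c_0 = 1/100, c_1 = -1/500, c_2 = 3/10000; R = 10.


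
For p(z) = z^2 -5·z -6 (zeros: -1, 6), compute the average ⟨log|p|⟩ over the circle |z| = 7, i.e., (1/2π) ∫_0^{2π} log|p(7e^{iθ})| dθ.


Zeros: -1, 6; r = 7.
Inside |z| < r: -1, 6. Outside (|z| ≥ r): ∅.
p(0) = -6, so log|p(0)| = log(6) = 1.7918.
Apply Jensen: I(r) = log|p(0)| + Σ_k log(r/|z_k|), summed over zeros inside |z| < r.
  log(r/|z_k|) for z_k = -1: log(7/1) = 1.9459
  log(r/|z_k|) for z_k = 6: log(7/6) = 0.1542
Sum over inside zeros: 2.1001.
I(r) = log|p(0)| + (inside sum) = 1.7918 + 2.1001 = 3.8918.
Closed form (all zeros inside, monic): I(r) = n·log(r) = 2·log(7) = 3.8918. ✓

I(r) ≈ 3.8918.


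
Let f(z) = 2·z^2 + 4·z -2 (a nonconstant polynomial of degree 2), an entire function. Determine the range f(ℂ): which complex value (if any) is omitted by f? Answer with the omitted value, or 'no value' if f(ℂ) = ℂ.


Little Picard bounds the complement of f(ℂ) to at most one point.
For every w ∈ ℂ, the equation p(z) − w = 0 is a nonconstant polynomial in z and hence has at least one root by the fundamental theorem of algebra. So p is surjective onto ℂ, omitting no value.

Omitted value: no value.


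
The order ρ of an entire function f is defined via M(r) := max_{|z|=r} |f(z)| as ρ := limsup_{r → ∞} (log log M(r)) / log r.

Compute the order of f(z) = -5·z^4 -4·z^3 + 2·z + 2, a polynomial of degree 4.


|f(z)| ≤ Σ|c_k|·r^k = O(r^4) as r → ∞. Polynomial growth is O(e^{r^ε}) for every ε > 0 (since r^4/e^{r^ε} → 0), so ρ ≤ ε for all ε > 0, i.e. ρ = 0. Every nonconstant polynomial has order 0.
Therefore ρ = 0.

Order ρ = 0.


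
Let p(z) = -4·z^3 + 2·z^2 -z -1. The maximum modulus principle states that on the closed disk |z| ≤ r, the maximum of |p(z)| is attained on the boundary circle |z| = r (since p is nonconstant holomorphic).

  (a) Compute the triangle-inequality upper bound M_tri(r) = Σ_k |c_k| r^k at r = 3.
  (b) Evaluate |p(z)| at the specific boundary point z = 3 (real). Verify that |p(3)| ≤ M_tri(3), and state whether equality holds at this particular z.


Coefficients: c_0 = -1, c_1 = -1, c_2 = 2, c_3 = -4. Radius r = 3.
Part (a). Triangle bound: M_tri(r) = Σ_k |c_k| r^k
  = |-1|·3^0 + |-1|·3^1 + |2|·3^2 + |-4|·3^3
  = 1 + 3 + 18 + 108 = 130.
This bounds M(r) := max_{|z|=r} |p(z)| from above; equality holds iff all terms c_k z^k can be made to align in phase at a single z on |z|=r.
Part (b). At z = 3 (real, on the circle |z| = r):
  p(3) = (-1)·3^0 + (-1)·3^1 + (2)·3^2 + (-4)·3^3 = -94.
  |p(3)| = 94.
Check: |p(3)| = 94 ≤ 130 = M_tri(3). ✓ Equality does not hold at z = 3 (the coefficients have mixed signs, so the terms do not all align in phase there).

M_tri(3) = 130; |p(3)| = 94; equality at z=3: no.


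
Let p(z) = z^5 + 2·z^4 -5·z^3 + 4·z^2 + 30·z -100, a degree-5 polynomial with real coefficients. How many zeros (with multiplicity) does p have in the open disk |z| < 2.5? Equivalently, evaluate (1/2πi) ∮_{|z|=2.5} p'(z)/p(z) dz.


The zeros of p are: 2, (-3 + 1i), (-3 - 1i), (1 + 2i), (1 - 2i).
Their magnitudes are: 2, 3.162, 3.162, 2.236, 2.236.
Zeros with |z| < R = 2.5: 2, (1 + 2i), (1 - 2i).
Count = 3.
By the argument principle, (1/2πi) ∮_{|z|=R} p'(z)/p(z) dz equals exactly this count.

Number of zeros inside |z| < 2.5: 3.


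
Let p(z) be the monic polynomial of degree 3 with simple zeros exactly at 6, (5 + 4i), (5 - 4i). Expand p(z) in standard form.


The polynomial is p(z) = ∏_{α ∈ S} (z − α), where S = {6, (5 + 4i), (5 - 4i)}.
Expanding the product yields: p(z) = z^3 -16·z^2 + 101·z -246.
Note conjugate pairs combine to real quadratics: (z − (5+4i))(z − (5−4i)) = z² − 10z + 41.
The resulting polynomial has degree 3 and real coefficients as required.

p(z) = z^3 -16·z^2 + 101·z -246.


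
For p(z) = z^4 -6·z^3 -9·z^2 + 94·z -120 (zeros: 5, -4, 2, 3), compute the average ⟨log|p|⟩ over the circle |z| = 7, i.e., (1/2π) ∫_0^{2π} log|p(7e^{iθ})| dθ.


Zeros: -4, 2, 3, 5; r = 7.
Inside |z| < r: -4, 2, 3, 5. Outside (|z| ≥ r): ∅.
p(0) = -120, so log|p(0)| = log(120) = 4.7875.
Apply Jensen: I(r) = log|p(0)| + Σ_k log(r/|z_k|), summed over zeros inside |z| < r.
  log(r/|z_k|) for z_k = 5: log(7/5) = 0.3365
  log(r/|z_k|) for z_k = -4: log(7/4) = 0.5596
  log(r/|z_k|) for z_k = 2: log(7/2) = 1.2528
  log(r/|z_k|) for z_k = 3: log(7/3) = 0.8473
Sum over inside zeros: 2.9961.
I(r) = log|p(0)| + (inside sum) = 4.7875 + 2.9961 = 7.7836.
Closed form (all zeros inside, monic): I(r) = n·log(r) = 4·log(7) = 7.7836. ✓

I(r) ≈ 7.7836.


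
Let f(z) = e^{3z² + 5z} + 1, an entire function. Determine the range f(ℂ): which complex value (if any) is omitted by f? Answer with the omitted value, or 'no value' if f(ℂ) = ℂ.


Little Picard bounds the complement of f(ℂ) to at most one point.
The exponent g(z) = 3z² + 5z is a nonconstant polynomial, hence surjective onto ℂ. So e^{g(z)} takes every value in {e^w : w ∈ ℂ} = ℂ ∖ {0}. Adding 1 shifts the range to ℂ ∖ {1}. f omits exactly 1.

Omitted value: 1.


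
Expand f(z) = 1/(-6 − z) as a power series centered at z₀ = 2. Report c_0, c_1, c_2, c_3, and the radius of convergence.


Let w = z − z₀, so z = z₀ + w.
Then -6 − z = -6 − (z₀ + w) = (-6 − z₀) − w = -8 − w.
f(z) = 1/(-8 − w) = (1/(-8)) · 1/(1 − w/(-8)) = Σ_{n≥0} w^n / (-8)^(n+1).
So c_n = 1/(-8)^(n+1):
  c_0 = 1/(-8)^1 = -1/8.
  c_1 = 1/(-8)^2 = 1/64.
  c_2 = 1/(-8)^3 = -1/512.
  c_3 = 1/(-8)^4 = 1/4096.
The series is valid for |w/d| < 1, i.e. |z − z₀| < |d|.
Radius of convergence: R = |-6 − z₀| = |-8| = 8 (distance from z₀ to the singularity z = -6).

c_0 = -1/8, c_1 = 1/64, c_2 = -1/512, c_3 = 1/4096; R = 8.


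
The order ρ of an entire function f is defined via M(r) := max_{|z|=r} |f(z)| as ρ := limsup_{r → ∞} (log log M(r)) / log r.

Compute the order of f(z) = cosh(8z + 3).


cosh(w) is a linear combination of e^{iw} and e^{−iw} (or e^w, e^{−w} in the hyperbolic case), so |cosh(w)| ≤ e^{|w|}. With w = 8z + 3, |w| ≤ 8|z| + 3 = 8r + 3 on |z| = r, giving M(r) ≤ e^{8r + 3}, so ρ ≤ 1. On a suitable ray (z = it for sin/cos; z = t for sinh/cosh, t real → ∞), |cosh(8z + 3)| grows like e^{8|t|}/2, so ρ ≥ 1. Hence ρ = 1.
Therefore ρ = 1.

Order ρ = 1.


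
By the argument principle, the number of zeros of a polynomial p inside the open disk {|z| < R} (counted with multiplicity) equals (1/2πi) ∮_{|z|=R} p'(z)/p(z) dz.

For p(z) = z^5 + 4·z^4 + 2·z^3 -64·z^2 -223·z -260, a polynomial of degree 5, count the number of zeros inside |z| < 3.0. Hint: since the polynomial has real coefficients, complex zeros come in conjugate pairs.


The zeros of p are: (-2 + 1i), (-2 - 1i), 4, (-2 + 3i), (-2 - 3i).
Their magnitudes are: 2.236, 2.236, 4, 3.606, 3.606.
Zeros with |z| < R = 3.0: (-2 + 1i), (-2 - 1i).
Count = 2.
By the argument principle, (1/2πi) ∮_{|z|=R} p'(z)/p(z) dz equals exactly this count.

Number of zeros inside |z| < 3.0: 2.


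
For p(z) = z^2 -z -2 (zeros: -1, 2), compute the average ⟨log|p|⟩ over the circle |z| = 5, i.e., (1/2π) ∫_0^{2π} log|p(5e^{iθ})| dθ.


Zeros: -1, 2; r = 5.
Inside |z| < r: -1, 2. Outside (|z| ≥ r): ∅.
p(0) = -2, so log|p(0)| = log(2) = 0.6931.
Apply Jensen: I(r) = log|p(0)| + Σ_k log(r/|z_k|), summed over zeros inside |z| < r.
  log(r/|z_k|) for z_k = -1: log(5/1) = 1.6094
  log(r/|z_k|) for z_k = 2: log(5/2) = 0.9163
Sum over inside zeros: 2.5257.
I(r) = log|p(0)| + (inside sum) = 0.6931 + 2.5257 = 3.2189.
Closed form (all zeros inside, monic): I(r) = n·log(r) = 2·log(5) = 3.2189. ✓

I(r) ≈ 3.2189.


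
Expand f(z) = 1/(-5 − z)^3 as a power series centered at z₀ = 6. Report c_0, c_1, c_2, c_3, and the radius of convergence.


Let w = z − z₀, so z = z₀ + w.
Then -5 − z = -5 − (z₀ + w) = (-5 − z₀) − w = -11 − w.
f(z) = 1/(-11 − w)^3 = (1/(-11)^3) · (1 − w/(-11))^{−3}.
By the binomial series (1−u)^{−3} = Σ_{n≥0} C(n+2, 2) u^n for |u|<1, with u = w/(-11):
  c_n = C(n+2, 2) / (-11)^(n+3).
  c_0 = 1/(-11)^3 = -1/1331.
  c_1 = 3/(-11)^4 = 3/14641.
  c_2 = 6/(-11)^5 = -6/161051.
  c_3 = 10/(-11)^6 = 10/1771561.
The series is valid for |w/d| < 1, i.e. |z − z₀| < |d|.
Radius of convergence: R = |-5 − z₀| = |-11| = 11 (distance from z₀ to the singularity z = -5).

c_0 = -1/1331, c_1 = 3/14641, c_2 = -6/161051, c_3 = 10/1771561; R = 11.


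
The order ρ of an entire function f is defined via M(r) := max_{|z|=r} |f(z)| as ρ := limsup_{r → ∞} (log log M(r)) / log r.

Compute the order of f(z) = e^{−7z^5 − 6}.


|e^{−7z^5 − 6}| = e^{Re(-7·z^5) + -6} ≤ e^{7|z|^5 + -6} = e^{7r^5 + -6} on |z| = r, so ρ ≤ 5. Choosing z on |z|=r so that -7·z^5 is real positive (always possible by picking arg z appropriately) gives |f(z)| = e^{7r^5 + -6}, matching the bound. The additive constant -6 does not affect log log M(r) ~ 5·log r. Hence ρ = 5.
Therefore ρ = 5.

Order ρ = 5.


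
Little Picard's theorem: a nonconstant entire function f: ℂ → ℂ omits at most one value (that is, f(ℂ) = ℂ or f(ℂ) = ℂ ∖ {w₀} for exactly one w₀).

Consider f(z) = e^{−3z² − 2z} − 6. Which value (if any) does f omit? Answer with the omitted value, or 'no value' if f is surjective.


Little Picard bounds the complement of f(ℂ) to at most one point.
The exponent g(z) = −3z² − 2z is a nonconstant polynomial, hence surjective onto ℂ. So e^{g(z)} takes every value in {e^w : w ∈ ℂ} = ℂ ∖ {0}. Adding -6 shifts the range to ℂ ∖ {-6}. f omits exactly -6.

Omitted value: -6.


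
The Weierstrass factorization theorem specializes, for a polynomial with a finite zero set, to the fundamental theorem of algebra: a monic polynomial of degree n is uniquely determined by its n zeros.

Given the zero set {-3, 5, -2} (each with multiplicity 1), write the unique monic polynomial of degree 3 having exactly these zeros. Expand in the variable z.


The polynomial is p(z) = ∏_{α ∈ S} (z − α), where S = {-3, 5, -2}.
Expanding the product yields: p(z) = z^3 -19·z -30.
The resulting polynomial has degree 3 and real coefficients as required.

p(z) = z^3 -19·z -30.


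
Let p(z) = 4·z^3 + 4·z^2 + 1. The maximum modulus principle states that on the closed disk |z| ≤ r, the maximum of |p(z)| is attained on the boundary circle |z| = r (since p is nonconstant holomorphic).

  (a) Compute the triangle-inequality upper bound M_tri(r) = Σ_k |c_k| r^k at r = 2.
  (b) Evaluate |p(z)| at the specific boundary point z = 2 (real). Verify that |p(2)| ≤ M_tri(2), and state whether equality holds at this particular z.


Coefficients: c_0 = 1, c_1 = 0, c_2 = 4, c_3 = 4. Radius r = 2.
Part (a). Triangle bound: M_tri(r) = Σ_k |c_k| r^k
  = |1|·2^0 + |0|·2^1 + |4|·2^2 + |4|·2^3
  = 1 + 0 + 16 + 32 = 49.
This bounds M(r) := max_{|z|=r} |p(z)| from above; equality holds iff all terms c_k z^k can be made to align in phase at a single z on |z|=r.
Part (b). At z = 2 (real, on the circle |z| = r):
  p(2) = (1)·2^0 + (0)·2^1 + (4)·2^2 + (4)·2^3 = 49.
  |p(2)| = 49.
Since all nonzero coefficients share the same sign, |p(2)| = 49 = M_tri(2); the triangle bound is attained at z = 2, so in fact M(r) = 49.

M_tri(2) = 49; |p(2)| = 49; equality at z=2: yes.


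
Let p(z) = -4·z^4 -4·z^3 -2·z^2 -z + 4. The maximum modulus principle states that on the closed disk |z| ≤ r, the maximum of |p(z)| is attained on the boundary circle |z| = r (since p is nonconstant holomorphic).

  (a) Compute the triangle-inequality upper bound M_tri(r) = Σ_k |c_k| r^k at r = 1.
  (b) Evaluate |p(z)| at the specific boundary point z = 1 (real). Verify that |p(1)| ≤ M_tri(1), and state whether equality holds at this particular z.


Coefficients: c_0 = 4, c_1 = -1, c_2 = -2, c_3 = -4, c_4 = -4. Radius r = 1.
Part (a). Triangle bound: M_tri(r) = Σ_k |c_k| r^k
  = |4|·1^0 + |-1|·1^1 + |-2|·1^2 + |-4|·1^3 + |-4|·1^4
  = 4 + 1 + 2 + 4 + 4 = 15.
This bounds M(r) := max_{|z|=r} |p(z)| from above; equality holds iff all terms c_k z^k can be made to align in phase at a single z on |z|=r.
Part (b). At z = 1 (real, on the circle |z| = r):
  p(1) = (4)·1^0 + (-1)·1^1 + (-2)·1^2 + (-4)·1^3 + (-4)·1^4 = -7.
  |p(1)| = 7.
Check: |p(1)| = 7 ≤ 15 = M_tri(1). ✓ Equality does not hold at z = 1 (the coefficients have mixed signs, so the terms do not all align in phase there).

M_tri(1) = 15; |p(1)| = 7; equality at z=1: no.


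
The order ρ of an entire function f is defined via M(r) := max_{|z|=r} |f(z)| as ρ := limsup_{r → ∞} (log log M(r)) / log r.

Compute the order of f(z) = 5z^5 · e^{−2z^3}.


M(r) = max_{|z|=r} |5|·|z|^5·|e^{−2z^3}| = 5·r^5 · e^{2r^3} (the factors attain their maxima compatibly on |z|=r). Then log M(r) = log 5 + 5·log r + 2r^3, dominated by the last term, so log log M(r) ~ 3·log r. The polynomial factor 5z^5 contributes only a log r term and does not affect the order. ρ = 3.
Therefore ρ = 3.

Order ρ = 3.


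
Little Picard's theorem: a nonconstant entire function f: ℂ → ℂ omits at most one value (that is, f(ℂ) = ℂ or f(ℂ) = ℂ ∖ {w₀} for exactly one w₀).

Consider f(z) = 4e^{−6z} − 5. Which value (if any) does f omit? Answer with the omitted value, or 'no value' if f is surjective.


Little Picard bounds the complement of f(ℂ) to at most one point.
e^{−6z} is never zero on ℂ, so 4·e^{−6z} takes every value in ℂ ∖ {0}. Adding -5 shifts the range to ℂ ∖ {-5}. Thus f omits exactly the value -5.

Omitted value: -5.


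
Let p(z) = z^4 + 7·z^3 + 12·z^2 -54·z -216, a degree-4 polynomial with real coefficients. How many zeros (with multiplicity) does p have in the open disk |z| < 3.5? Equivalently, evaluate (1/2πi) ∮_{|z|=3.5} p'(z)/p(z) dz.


The zeros of p are: 3, (-3 + 3i), (-3 - 3i), -4.
Their magnitudes are: 3, 4.243, 4.243, 4.
Zeros with |z| < R = 3.5: 3.
Count = 1.
By the argument principle, (1/2πi) ∮_{|z|=R} p'(z)/p(z) dz equals exactly this count.

Number of zeros inside |z| < 3.5: 1.


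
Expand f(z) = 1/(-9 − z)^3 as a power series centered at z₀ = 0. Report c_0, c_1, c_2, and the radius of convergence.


Let w = z − z₀, so z = z₀ + w.
Then -9 − z = -9 − (z₀ + w) = (-9 − z₀) − w = -9 − w.
f(z) = 1/(-9 − w)^3 = (1/(-9)^3) · (1 − w/(-9))^{−3}.
By the binomial series (1−u)^{−3} = Σ_{n≥0} C(n+2, 2) u^n for |u|<1, with u = w/(-9):
  c_n = C(n+2, 2) / (-9)^(n+3).
  c_0 = 1/(-9)^3 = -1/729.
  c_1 = 3/(-9)^4 = 1/2187.
  c_2 = 6/(-9)^5 = -2/19683.
The series is valid for |w/d| < 1, i.e. |z − z₀| < |d|.
Radius of convergence: R = |-9 − z₀| = |-9| = 9 (distance from z₀ to the singularity z = -9).

c_0 = -1/729, c_1 = 1/2187, c_2 = -2/19683; R = 9.


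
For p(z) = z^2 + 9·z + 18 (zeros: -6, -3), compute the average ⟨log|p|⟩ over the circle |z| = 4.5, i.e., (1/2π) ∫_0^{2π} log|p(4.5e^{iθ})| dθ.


Zeros: -6, -3; r = 4.5.
Inside |z| < r: -3. Outside (|z| ≥ r): -6.
p(0) = 18, so log|p(0)| = log(18) = 2.8904.
Apply Jensen: I(r) = log|p(0)| + Σ_k log(r/|z_k|), summed over zeros inside |z| < r.
  log(r/|z_k|) for z_k = -3: log(4.5/3) = 0.4055
  Outside zeros (-6) contribute nothing to the Jensen sum.
Sum over inside zeros: 0.4055.
I(r) = log|p(0)| + (inside sum) = 2.8904 + 0.4055 = 3.2958.
Note: since some zeros are outside |z| ≤ r, the simplified n·log(r) form does NOT apply — only the inside zeros contribute.

I(r) ≈ 3.2958.


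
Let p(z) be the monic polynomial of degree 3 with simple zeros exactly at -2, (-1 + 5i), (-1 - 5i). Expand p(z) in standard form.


The polynomial is p(z) = ∏_{α ∈ S} (z − α), where S = {-2, (-1 + 5i), (-1 - 5i)}.
Expanding the product yields: p(z) = z^3 + 4·z^2 + 30·z + 52.
Note conjugate pairs combine to real quadratics: (z − (-1+5i))(z − (-1−5i)) = z² + 2z + 26.
The resulting polynomial has degree 3 and real coefficients as required.

p(z) = z^3 + 4·z^2 + 30·z + 52.


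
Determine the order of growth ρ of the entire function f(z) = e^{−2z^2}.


|e^{−2z^2}| = e^{Re(-2·z^2) + 0} ≤ e^{2|z|^2 + 0} = e^{2r^2 + 0} on |z| = r, so ρ ≤ 2. Choosing z on |z|=r so that -2·z^2 is real positive (always possible by picking arg z appropriately) gives |f(z)| = e^{2r^2 + 0}, matching the bound. The additive constant 0 does not affect log log M(r) ~ 2·log r. Hence ρ = 2.
Therefore ρ = 2.

Order ρ = 2.


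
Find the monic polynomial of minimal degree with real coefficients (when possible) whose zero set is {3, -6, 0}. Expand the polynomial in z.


The polynomial is p(z) = ∏_{α ∈ S} (z − α), where S = {3, -6, 0}.
Expanding the product yields: p(z) = z^3 + 3·z^2 -18·z.
The resulting polynomial has degree 3 and real coefficients as required.

p(z) = z^3 + 3·z^2 -18·z.


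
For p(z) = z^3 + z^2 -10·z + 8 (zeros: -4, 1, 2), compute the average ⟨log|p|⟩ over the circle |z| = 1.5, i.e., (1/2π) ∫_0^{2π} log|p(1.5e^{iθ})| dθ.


Zeros: -4, 1, 2; r = 1.5.
Inside |z| < r: 1. Outside (|z| ≥ r): -4, 2.
p(0) = 8, so log|p(0)| = log(8) = 2.0794.
Apply Jensen: I(r) = log|p(0)| + Σ_k log(r/|z_k|), summed over zeros inside |z| < r.
  log(r/|z_k|) for z_k = 1: log(1.5/1) = 0.4055
  Outside zeros (-4, 2) contribute nothing to the Jensen sum.
Sum over inside zeros: 0.4055.
I(r) = log|p(0)| + (inside sum) = 2.0794 + 0.4055 = 2.4849.
Note: since some zeros are outside |z| ≤ r, the simplified n·log(r) form does NOT apply — only the inside zeros contribute.

I(r) ≈ 2.4849.


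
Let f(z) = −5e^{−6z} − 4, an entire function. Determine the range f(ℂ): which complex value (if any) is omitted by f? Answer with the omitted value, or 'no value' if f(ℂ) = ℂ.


Little Picard bounds the complement of f(ℂ) to at most one point.
e^{−6z} is never zero on ℂ, so -5·e^{−6z} takes every value in ℂ ∖ {0}. Adding -4 shifts the range to ℂ ∖ {-4}. Thus f omits exactly the value -4.

Omitted value: -4.


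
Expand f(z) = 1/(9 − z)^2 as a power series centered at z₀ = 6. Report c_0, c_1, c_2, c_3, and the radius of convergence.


Let w = z − z₀, so z = z₀ + w.
Then 9 − z = 9 − (z₀ + w) = (9 − z₀) − w = 3 − w.
f(z) = 1/(3 − w)^2 = (1/(3)^2) · (1 − w/(3))^{−2}.
By the binomial series (1−u)^{−2} = Σ_{n≥0} C(n+1, 1) u^n for |u|<1, with u = w/(3):
  c_n = C(n+1, 1) / (3)^(n+2).
  c_0 = 1/(3)^2 = 1/9.
  c_1 = 2/(3)^3 = 2/27.
  c_2 = 3/(3)^4 = 1/27.
  c_3 = 4/(3)^5 = 4/243.
The series is valid for |w/d| < 1, i.e. |z − z₀| < |d|.
Radius of convergence: R = |9 − z₀| = |3| = 3 (distance from z₀ to the singularity z = 9).

c_0 = 1/9, c_1 = 2/27, c_2 = 1/27, c_3 = 4/243; R = 3.


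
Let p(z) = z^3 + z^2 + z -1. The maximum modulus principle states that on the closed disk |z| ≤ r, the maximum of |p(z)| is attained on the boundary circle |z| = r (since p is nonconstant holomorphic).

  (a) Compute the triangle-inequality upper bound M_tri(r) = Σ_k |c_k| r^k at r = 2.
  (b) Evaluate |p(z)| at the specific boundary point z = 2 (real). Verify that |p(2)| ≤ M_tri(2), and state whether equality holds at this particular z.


Coefficients: c_0 = -1, c_1 = 1, c_2 = 1, c_3 = 1. Radius r = 2.
Part (a). Triangle bound: M_tri(r) = Σ_k |c_k| r^k
  = |-1|·2^0 + |1|·2^1 + |1|·2^2 + |1|·2^3
  = 1 + 2 + 4 + 8 = 15.
This bounds M(r) := max_{|z|=r} |p(z)| from above; equality holds iff all terms c_k z^k can be made to align in phase at a single z on |z|=r.
Part (b). At z = 2 (real, on the circle |z| = r):
  p(2) = (-1)·2^0 + (1)·2^1 + (1)·2^2 + (1)·2^3 = 13.
  |p(2)| = 13.
Check: |p(2)| = 13 ≤ 15 = M_tri(2). ✓ Equality does not hold at z = 2 (the coefficients have mixed signs, so the terms do not all align in phase there).

M_tri(2) = 15; |p(2)| = 13; equality at z=2: no.


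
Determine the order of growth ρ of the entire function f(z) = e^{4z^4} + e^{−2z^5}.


Each summand is entire of order 4 and 5 respectively (as in the single-exponential case). The order of a sum is at most the max of the orders, so ρ ≤ 5. For the lower bound: on |z|=r choose arg z so that -2z^5 is real positive; then |e^{-2z^5}| = e^{2r^5} while |e^{4z^4}| ≤ e^{4r^4} = o(e^{2r^5}). So |f| ≥ e^{2r^5}(1 − o(1)) and ρ ≥ 5. Hence ρ = max(4, 5) = 5.
Therefore ρ = 5.

Order ρ = 5.


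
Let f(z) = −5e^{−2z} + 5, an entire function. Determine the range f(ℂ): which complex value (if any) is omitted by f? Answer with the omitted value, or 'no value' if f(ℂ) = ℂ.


Little Picard bounds the complement of f(ℂ) to at most one point.
e^{−2z} is never zero on ℂ, so -5·e^{−2z} takes every value in ℂ ∖ {0}. Adding 5 shifts the range to ℂ ∖ {5}. Thus f omits exactly the value 5.

Omitted value: 5.


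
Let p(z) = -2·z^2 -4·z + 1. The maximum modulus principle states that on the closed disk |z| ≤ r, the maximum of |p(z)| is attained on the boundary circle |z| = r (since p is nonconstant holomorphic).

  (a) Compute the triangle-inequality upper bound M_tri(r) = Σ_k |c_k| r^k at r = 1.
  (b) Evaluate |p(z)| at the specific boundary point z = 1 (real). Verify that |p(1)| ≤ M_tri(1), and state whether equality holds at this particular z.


Coefficients: c_0 = 1, c_1 = -4, c_2 = -2. Radius r = 1.
Part (a). Triangle bound: M_tri(r) = Σ_k |c_k| r^k
  = |1|·1^0 + |-4|·1^1 + |-2|·1^2
  = 1 + 4 + 2 = 7.
This bounds M(r) := max_{|z|=r} |p(z)| from above; equality holds iff all terms c_k z^k can be made to align in phase at a single z on |z|=r.
Part (b). At z = 1 (real, on the circle |z| = r):
  p(1) = (1)·1^0 + (-4)·1^1 + (-2)·1^2 = -5.
  |p(1)| = 5.
Check: |p(1)| = 5 ≤ 7 = M_tri(1). ✓ Equality does not hold at z = 1 (the coefficients have mixed signs, so the terms do not all align in phase there).

M_tri(1) = 7; |p(1)| = 5; equality at z=1: no.


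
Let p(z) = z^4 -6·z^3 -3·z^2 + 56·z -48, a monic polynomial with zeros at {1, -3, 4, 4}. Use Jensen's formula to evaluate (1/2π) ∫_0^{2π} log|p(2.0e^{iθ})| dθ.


Zeros: -3, 1, 4, 4; r = 2.0.
Inside |z| < r: 1. Outside (|z| ≥ r): -3, 4, 4.
p(0) = -48, so log|p(0)| = log(48) = 3.8712.
Apply Jensen: I(r) = log|p(0)| + Σ_k log(r/|z_k|), summed over zeros inside |z| < r.
  log(r/|z_k|) for z_k = 1: log(2.0/1) = 0.6931
  Outside zeros (-3, 4, 4) contribute nothing to the Jensen sum.
Sum over inside zeros: 0.6931.
I(r) = log|p(0)| + (inside sum) = 3.8712 + 0.6931 = 4.5643.
Note: since some zeros are outside |z| ≤ r, the simplified n·log(r) form does NOT apply — only the inside zeros contribute.

I(r) ≈ 4.5643.


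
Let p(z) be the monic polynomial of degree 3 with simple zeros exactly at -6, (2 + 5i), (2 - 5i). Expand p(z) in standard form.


The polynomial is p(z) = ∏_{α ∈ S} (z − α), where S = {-6, (2 + 5i), (2 - 5i)}.
Expanding the product yields: p(z) = z^3 + 2·z^2 + 5·z + 174.
Note conjugate pairs combine to real quadratics: (z − (2+5i))(z − (2−5i)) = z² − 4z + 29.
The resulting polynomial has degree 3 and real coefficients as required.

p(z) = z^3 + 2·z^2 + 5·z + 174.


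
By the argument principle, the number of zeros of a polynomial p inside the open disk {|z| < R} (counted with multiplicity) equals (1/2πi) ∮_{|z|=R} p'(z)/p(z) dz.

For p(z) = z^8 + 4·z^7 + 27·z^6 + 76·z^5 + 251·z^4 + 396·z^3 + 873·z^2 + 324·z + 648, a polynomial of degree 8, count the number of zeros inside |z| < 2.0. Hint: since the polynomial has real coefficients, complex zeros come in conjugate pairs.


The zeros of p are: (0 + 1i), (0 - 1i), (0 + 3i), (0 - 3i), (0 + 3i), (0 - 3i), (-2 + 2i), (-2 - 2i).
Their magnitudes are: 1, 1, 3, 3, 3, 3, 2.828, 2.828.
Zeros with |z| < R = 2.0: (0 + 1i), (0 - 1i).
Count = 2.
By the argument principle, (1/2πi) ∮_{|z|=R} p'(z)/p(z) dz equals exactly this count.

Number of zeros inside |z| < 2.0: 2.


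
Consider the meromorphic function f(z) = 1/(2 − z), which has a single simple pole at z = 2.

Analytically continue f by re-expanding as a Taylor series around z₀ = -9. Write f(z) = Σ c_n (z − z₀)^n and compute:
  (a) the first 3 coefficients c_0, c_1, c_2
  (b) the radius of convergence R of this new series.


Let w = z − z₀, so z = z₀ + w.
Then 2 − z = 2 − (z₀ + w) = (2 − z₀) − w = 11 − w.
f(z) = 1/(11 − w) = (1/(11)) · 1/(1 − w/(11)) = Σ_{n≥0} w^n / (11)^(n+1).
So c_n = 1/(11)^(n+1):
  c_0 = 1/(11)^1 = 1/11.
  c_1 = 1/(11)^2 = 1/121.
  c_2 = 1/(11)^3 = 1/1331.
The series is valid for |w/d| < 1, i.e. |z − z₀| < |d|.
Radius of convergence: R = |2 − z₀| = |11| = 11 (distance from z₀ to the singularity z = 2).

c_0 = 1/11, c_1 = 1/121, c_2 = 1/1331; R = 11.


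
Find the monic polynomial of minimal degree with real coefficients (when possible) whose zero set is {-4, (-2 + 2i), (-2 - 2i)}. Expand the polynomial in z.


The polynomial is p(z) = ∏_{α ∈ S} (z − α), where S = {-4, (-2 + 2i), (-2 - 2i)}.
Expanding the product yields: p(z) = z^3 + 8·z^2 + 24·z + 32.
Note conjugate pairs combine to real quadratics: (z − (-2+2i))(z − (-2−2i)) = z² + 4z + 8.
The resulting polynomial has degree 3 and real coefficients as required.

p(z) = z^3 + 8·z^2 + 24·z + 32.


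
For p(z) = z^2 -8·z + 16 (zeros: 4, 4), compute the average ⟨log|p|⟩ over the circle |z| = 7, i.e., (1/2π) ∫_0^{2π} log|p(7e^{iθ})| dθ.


Zeros: 4, 4; r = 7.
Inside |z| < r: 4, 4. Outside (|z| ≥ r): ∅.
p(0) = 16, so log|p(0)| = log(16) = 2.7726.
Apply Jensen: I(r) = log|p(0)| + Σ_k log(r/|z_k|), summed over zeros inside |z| < r.
  log(r/|z_k|) for z_k = 4: log(7/4) = 0.5596
  log(r/|z_k|) for z_k = 4: log(7/4) = 0.5596
Sum over inside zeros: 1.1192.
I(r) = log|p(0)| + (inside sum) = 2.7726 + 1.1192 = 3.8918.
Closed form (all zeros inside, monic): I(r) = n·log(r) = 2·log(7) = 3.8918. ✓

I(r) ≈ 3.8918.


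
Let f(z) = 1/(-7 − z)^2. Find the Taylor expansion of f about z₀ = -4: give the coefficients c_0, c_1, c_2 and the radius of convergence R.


Let w = z − z₀, so z = z₀ + w.
Then -7 − z = -7 − (z₀ + w) = (-7 − z₀) − w = -3 − w.
f(z) = 1/(-3 − w)^2 = (1/(-3)^2) · (1 − w/(-3))^{−2}.
By the binomial series (1−u)^{−2} = Σ_{n≥0} C(n+1, 1) u^n for |u|<1, with u = w/(-3):
  c_n = C(n+1, 1) / (-3)^(n+2).
  c_0 = 1/(-3)^2 = 1/9.
  c_1 = 2/(-3)^3 = -2/27.
  c_2 = 3/(-3)^4 = 1/27.
The series is valid for |w/d| < 1, i.e. |z − z₀| < |d|.
Radius of convergence: R = |-7 − z₀| = |-3| = 3 (distance from z₀ to the singularity z = -7).

c_0 = 1/9, c_1 = -2/27, c_2 = 1/27; R = 3.


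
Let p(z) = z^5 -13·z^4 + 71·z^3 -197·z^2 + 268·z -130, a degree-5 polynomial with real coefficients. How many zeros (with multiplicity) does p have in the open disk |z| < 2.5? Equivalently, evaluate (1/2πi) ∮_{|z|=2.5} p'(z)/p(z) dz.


The zeros of p are: 1, (3 + 1i), (3 - 1i), (3 + 2i), (3 - 2i).
Their magnitudes are: 1, 3.162, 3.162, 3.606, 3.606.
Zeros with |z| < R = 2.5: 1.
Count = 1.
By the argument principle, (1/2πi) ∮_{|z|=R} p'(z)/p(z) dz equals exactly this count.

Number of zeros inside |z| < 2.5: 1.


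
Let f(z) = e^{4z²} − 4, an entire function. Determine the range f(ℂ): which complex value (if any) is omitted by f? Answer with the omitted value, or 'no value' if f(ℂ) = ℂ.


Little Picard bounds the complement of f(ℂ) to at most one point.
The exponent g(z) = 4z² is a nonconstant polynomial, hence surjective onto ℂ. So e^{g(z)} takes every value in {e^w : w ∈ ℂ} = ℂ ∖ {0}. Adding -4 shifts the range to ℂ ∖ {-4}. f omits exactly -4.

Omitted value: -4.


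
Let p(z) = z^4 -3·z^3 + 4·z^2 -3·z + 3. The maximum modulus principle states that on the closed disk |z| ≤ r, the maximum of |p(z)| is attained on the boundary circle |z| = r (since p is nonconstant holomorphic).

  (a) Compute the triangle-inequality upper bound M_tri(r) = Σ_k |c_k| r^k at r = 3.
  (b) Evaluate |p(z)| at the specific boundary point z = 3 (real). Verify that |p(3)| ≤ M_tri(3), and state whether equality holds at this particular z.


Coefficients: c_0 = 3, c_1 = -3, c_2 = 4, c_3 = -3, c_4 = 1. Radius r = 3.
Part (a). Triangle bound: M_tri(r) = Σ_k |c_k| r^k
  = |3|·3^0 + |-3|·3^1 + |4|·3^2 + |-3|·3^3 + |1|·3^4
  = 3 + 9 + 36 + 81 + 81 = 210.
This bounds M(r) := max_{|z|=r} |p(z)| from above; equality holds iff all terms c_k z^k can be made to align in phase at a single z on |z|=r.
Part (b). At z = 3 (real, on the circle |z| = r):
  p(3) = (3)·3^0 + (-3)·3^1 + (4)·3^2 + (-3)·3^3 + (1)·3^4 = 30.
  |p(3)| = 30.
Check: |p(3)| = 30 ≤ 210 = M_tri(3). ✓ Equality does not hold at z = 3 (the coefficients have mixed signs, so the terms do not all align in phase there).

M_tri(3) = 210; |p(3)| = 30; equality at z=3: no.


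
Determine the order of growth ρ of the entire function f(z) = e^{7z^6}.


|e^{7z^6}| = e^{Re(7·z^6) + 0} ≤ e^{7|z|^6 + 0} = e^{7r^6 + 0} on |z| = r, so ρ ≤ 6. Choosing z on |z|=r so that 7·z^6 is real positive (always possible by picking arg z appropriately) gives |f(z)| = e^{7r^6 + 0}, matching the bound. The additive constant 0 does not affect log log M(r) ~ 6·log r. Hence ρ = 6.
Therefore ρ = 6.

Order ρ = 6.


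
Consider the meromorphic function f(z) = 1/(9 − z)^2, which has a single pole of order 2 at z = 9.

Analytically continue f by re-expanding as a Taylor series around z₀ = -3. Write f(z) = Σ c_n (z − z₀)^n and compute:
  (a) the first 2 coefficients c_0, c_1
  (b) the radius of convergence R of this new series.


Let w = z − z₀, so z = z₀ + w.
Then 9 − z = 9 − (z₀ + w) = (9 − z₀) − w = 12 − w.
f(z) = 1/(12 − w)^2 = (1/(12)^2) · (1 − w/(12))^{−2}.
By the binomial series (1−u)^{−2} = Σ_{n≥0} C(n+1, 1) u^n for |u|<1, with u = w/(12):
  c_n = C(n+1, 1) / (12)^(n+2).
  c_0 = 1/(12)^2 = 1/144.
  c_1 = 2/(12)^3 = 1/864.
The series is valid for |w/d| < 1, i.e. |z − z₀| < |d|.
Radius of convergence: R = |9 − z₀| = |12| = 12 (distance from z₀ to the singularity z = 9).

c_0 = 1/144, c_1 = 1/864; R = 12.


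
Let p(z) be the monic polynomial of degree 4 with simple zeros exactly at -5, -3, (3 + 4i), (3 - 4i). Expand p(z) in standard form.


The polynomial is p(z) = ∏_{α ∈ S} (z − α), where S = {-5, -3, (3 + 4i), (3 - 4i)}.
Expanding the product yields: p(z) = z^4 + 2·z^3 -8·z^2 + 110·z + 375.
Note conjugate pairs combine to real quadratics: (z − (3+4i))(z − (3−4i)) = z² − 6z + 25.
The resulting polynomial has degree 4 and real coefficients as required.

p(z) = z^4 + 2·z^3 -8·z^2 + 110·z + 375.


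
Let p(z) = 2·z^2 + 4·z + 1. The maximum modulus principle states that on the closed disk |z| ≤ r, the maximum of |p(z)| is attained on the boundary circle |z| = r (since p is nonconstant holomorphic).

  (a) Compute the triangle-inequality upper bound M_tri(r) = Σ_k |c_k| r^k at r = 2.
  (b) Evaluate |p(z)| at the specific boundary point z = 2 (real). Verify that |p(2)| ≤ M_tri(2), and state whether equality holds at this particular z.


Coefficients: c_0 = 1, c_1 = 4, c_2 = 2. Radius r = 2.
Part (a). Triangle bound: M_tri(r) = Σ_k |c_k| r^k
  = |1|·2^0 + |4|·2^1 + |2|·2^2
  = 1 + 8 + 8 = 17.
This bounds M(r) := max_{|z|=r} |p(z)| from above; equality holds iff all terms c_k z^k can be made to align in phase at a single z on |z|=r.
Part (b). At z = 2 (real, on the circle |z| = r):
  p(2) = (1)·2^0 + (4)·2^1 + (2)·2^2 = 17.
  |p(2)| = 17.
Since all nonzero coefficients share the same sign, |p(2)| = 17 = M_tri(2); the triangle bound is attained at z = 2, so in fact M(r) = 17.

M_tri(2) = 17; |p(2)| = 17; equality at z=2: yes.


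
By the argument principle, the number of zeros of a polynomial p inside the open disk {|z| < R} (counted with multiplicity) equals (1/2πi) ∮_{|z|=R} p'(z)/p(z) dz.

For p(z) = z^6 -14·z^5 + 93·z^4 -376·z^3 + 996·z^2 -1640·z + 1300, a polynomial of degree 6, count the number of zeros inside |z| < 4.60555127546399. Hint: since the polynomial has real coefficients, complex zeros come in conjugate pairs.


The zeros of p are: (3 + 2i), (3 - 2i), (1 + 3i), (1 - 3i), (3 + 1i), (3 - 1i).
Their magnitudes are: 3.606, 3.606, 3.162, 3.162, 3.162, 3.162.
Zeros with |z| < R = 4.60555127546399: (3 + 2i), (3 - 2i), (1 + 3i), (1 - 3i), (3 + 1i), (3 - 1i).
Count = 6.
By the argument principle, (1/2πi) ∮_{|z|=R} p'(z)/p(z) dz equals exactly this count.

Number of zeros inside |z| < 4.60555127546399: 6.


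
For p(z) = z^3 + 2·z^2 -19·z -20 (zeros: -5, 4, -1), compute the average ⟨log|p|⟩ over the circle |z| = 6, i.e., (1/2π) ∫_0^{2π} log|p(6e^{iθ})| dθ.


Zeros: -5, -1, 4; r = 6.
Inside |z| < r: -5, -1, 4. Outside (|z| ≥ r): ∅.
p(0) = -20, so log|p(0)| = log(20) = 2.9957.
Apply Jensen: I(r) = log|p(0)| + Σ_k log(r/|z_k|), summed over zeros inside |z| < r.
  log(r/|z_k|) for z_k = -5: log(6/5) = 0.1823
  log(r/|z_k|) for z_k = 4: log(6/4) = 0.4055
  log(r/|z_k|) for z_k = -1: log(6/1) = 1.7918
Sum over inside zeros: 2.3795.
I(r) = log|p(0)| + (inside sum) = 2.9957 + 2.3795 = 5.3753.
Closed form (all zeros inside, monic): I(r) = n·log(r) = 3·log(6) = 5.3753. ✓

I(r) ≈ 5.3753.


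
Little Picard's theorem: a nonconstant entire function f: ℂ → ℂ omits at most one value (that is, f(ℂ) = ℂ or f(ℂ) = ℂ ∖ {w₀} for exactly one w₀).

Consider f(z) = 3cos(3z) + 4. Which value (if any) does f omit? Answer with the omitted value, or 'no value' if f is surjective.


Little Picard bounds the complement of f(ℂ) to at most one point.
cos is entire and surjective onto ℂ: for every w ∈ ℂ, cos(ζ) = w has a solution ζ ∈ ℂ (e.g., via the complex inverse arccos). With ζ = 3z this gives z = ζ/(3). Then 3·cos(3z) takes every value in 3·ℂ = ℂ, and adding 4 is a bijection of ℂ. So f is surjective and omits no value. (Note: only on the real line is cos bounded by [−1, 1].)

Omitted value: no value.


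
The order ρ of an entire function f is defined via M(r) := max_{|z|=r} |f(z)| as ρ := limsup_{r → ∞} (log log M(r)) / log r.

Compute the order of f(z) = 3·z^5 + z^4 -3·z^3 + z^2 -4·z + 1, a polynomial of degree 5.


|f(z)| ≤ Σ|c_k|·r^k = O(r^5) as r → ∞. Polynomial growth is O(e^{r^ε}) for every ε > 0 (since r^5/e^{r^ε} → 0), so ρ ≤ ε for all ε > 0, i.e. ρ = 0. Every nonconstant polynomial has order 0.
Therefore ρ = 0.

Order ρ = 0.


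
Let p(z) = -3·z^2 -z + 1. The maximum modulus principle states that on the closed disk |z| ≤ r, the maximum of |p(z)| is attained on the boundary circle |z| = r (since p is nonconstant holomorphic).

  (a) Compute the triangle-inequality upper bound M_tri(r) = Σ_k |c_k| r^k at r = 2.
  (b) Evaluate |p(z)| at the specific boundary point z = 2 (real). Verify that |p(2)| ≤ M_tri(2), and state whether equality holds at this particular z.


Coefficients: c_0 = 1, c_1 = -1, c_2 = -3. Radius r = 2.
Part (a). Triangle bound: M_tri(r) = Σ_k |c_k| r^k
  = |1|·2^0 + |-1|·2^1 + |-3|·2^2
  = 1 + 2 + 12 = 15.
This bounds M(r) := max_{|z|=r} |p(z)| from above; equality holds iff all terms c_k z^k can be made to align in phase at a single z on |z|=r.
Part (b). At z = 2 (real, on the circle |z| = r):
  p(2) = (1)·2^0 + (-1)·2^1 + (-3)·2^2 = -13.
  |p(2)| = 13.
Check: |p(2)| = 13 ≤ 15 = M_tri(2). ✓ Equality does not hold at z = 2 (the coefficients have mixed signs, so the terms do not all align in phase there).

M_tri(2) = 15; |p(2)| = 13; equality at z=2: no.


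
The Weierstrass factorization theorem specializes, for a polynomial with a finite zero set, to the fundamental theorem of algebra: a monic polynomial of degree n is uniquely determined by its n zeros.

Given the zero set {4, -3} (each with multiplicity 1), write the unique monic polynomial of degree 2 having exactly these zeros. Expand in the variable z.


The polynomial is p(z) = ∏_{α ∈ S} (z − α), where S = {4, -3}.
Expanding the product yields: p(z) = z^2 -z -12.
The resulting polynomial has degree 2 and real coefficients as required.

p(z) = z^2 -z -12.


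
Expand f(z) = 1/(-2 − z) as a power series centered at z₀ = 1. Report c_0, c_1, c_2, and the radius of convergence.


Let w = z − z₀, so z = z₀ + w.
Then -2 − z = -2 − (z₀ + w) = (-2 − z₀) − w = -3 − w.
f(z) = 1/(-3 − w) = (1/(-3)) · 1/(1 − w/(-3)) = Σ_{n≥0} w^n / (-3)^(n+1).
So c_n = 1/(-3)^(n+1):
  c_0 = 1/(-3)^1 = -1/3.
  c_1 = 1/(-3)^2 = 1/9.
  c_2 = 1/(-3)^3 = -1/27.
The series is valid for |w/d| < 1, i.e. |z − z₀| < |d|.
Radius of convergence: R = |-2 − z₀| = |-3| = 3 (distance from z₀ to the singularity z = -2).

c_0 = -1/3, c_1 = 1/9, c_2 = -1/27; R = 3.


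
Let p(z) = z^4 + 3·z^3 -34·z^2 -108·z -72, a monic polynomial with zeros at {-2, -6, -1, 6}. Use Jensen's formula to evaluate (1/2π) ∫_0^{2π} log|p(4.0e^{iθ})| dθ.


Zeros: -6, -2, -1, 6; r = 4.0.
Inside |z| < r: -2, -1. Outside (|z| ≥ r): -6, 6.
p(0) = -72, so log|p(0)| = log(72) = 4.2767.
Apply Jensen: I(r) = log|p(0)| + Σ_k log(r/|z_k|), summed over zeros inside |z| < r.
  log(r/|z_k|) for z_k = -2: log(4.0/2) = 0.6931
  log(r/|z_k|) for z_k = -1: log(4.0/1) = 1.3863
  Outside zeros (-6, 6) contribute nothing to the Jensen sum.
Sum over inside zeros: 2.0794.
I(r) = log|p(0)| + (inside sum) = 4.2767 + 2.0794 = 6.3561.
Note: since some zeros are outside |z| ≤ r, the simplified n·log(r) form does NOT apply — only the inside zeros contribute.

I(r) ≈ 6.3561.
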